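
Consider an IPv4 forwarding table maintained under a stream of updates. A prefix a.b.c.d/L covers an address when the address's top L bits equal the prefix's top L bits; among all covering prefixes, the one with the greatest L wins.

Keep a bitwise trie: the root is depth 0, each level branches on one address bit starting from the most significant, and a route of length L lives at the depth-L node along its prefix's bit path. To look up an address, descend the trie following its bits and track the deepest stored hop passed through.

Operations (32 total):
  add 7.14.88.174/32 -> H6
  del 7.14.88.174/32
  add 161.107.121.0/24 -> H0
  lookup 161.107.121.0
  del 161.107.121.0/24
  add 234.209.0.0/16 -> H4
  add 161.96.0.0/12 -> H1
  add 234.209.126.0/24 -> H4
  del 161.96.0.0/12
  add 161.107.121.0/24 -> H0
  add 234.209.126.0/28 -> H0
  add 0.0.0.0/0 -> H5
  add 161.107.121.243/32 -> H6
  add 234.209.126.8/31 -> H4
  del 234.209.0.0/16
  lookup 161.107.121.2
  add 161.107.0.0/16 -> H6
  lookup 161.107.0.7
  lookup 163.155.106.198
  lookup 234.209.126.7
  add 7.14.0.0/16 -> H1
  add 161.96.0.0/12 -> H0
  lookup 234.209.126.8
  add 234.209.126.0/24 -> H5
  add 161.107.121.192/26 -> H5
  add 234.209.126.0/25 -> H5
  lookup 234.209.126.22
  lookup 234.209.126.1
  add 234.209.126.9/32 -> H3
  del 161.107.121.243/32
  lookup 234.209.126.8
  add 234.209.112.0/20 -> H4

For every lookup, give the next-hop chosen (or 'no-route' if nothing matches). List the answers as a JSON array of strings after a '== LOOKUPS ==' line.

Trace:
  + 7.14.88.174/32 (H6) depth=32
  del 7.14.88.174/32 (clear depth 32)
  + 161.107.121.0/24 (H0) depth=24
  lookup 161.107.121.0: bits 101000010110101101111001 walk d0:-→d1:-→d2:-→d3:-→d4:-→d5:-→d6:-→d7:-→d8:-→d9:-→d10:-→d11:-→d12:-→d13:-→d14:-→d15:-→d16:-→d17:-→d18:-→d19:-→d20:-→d21:-→d22:-→d23:-→d24:H0 -> H0
  del 161.107.121.0/24 (clear depth 24)
  + 234.209.0.0/16 (H4) depth=16
  + 161.96.0.0/12 (H1) depth=12
  + 234.209.126.0/24 (H4) depth=24
  del 161.96.0.0/12 (clear depth 12)
  + 161.107.121.0/24 (H0) depth=24
  + 234.209.126.0/28 (H0) depth=28
  + 0.0.0.0/0 (H5) depth=0
  + 161.107.121.243/32 (H6) depth=32
  + 234.209.126.8/31 (H4) depth=31
  del 234.209.0.0/16 (clear depth 16)
  lookup 161.107.121.2: bits 101000010110101101111001 walk d0:H5→d1:-→d2:-→d3:-→d4:-→d5:-→d6:-→d7:-→d8:-→d9:-→d10:-→d11:-→d12:-→d13:-→d14:-→d15:-→d16:-→d17:-→d18:-→d19:-→d20:-→d21:-→d22:-→d23:-→d24:H0 -> H0
  + 161.107.0.0/16 (H6) depth=16
  lookup 161.107.0.7: bits 10100001011010110 walk d0:H5→d1:-→d2:-→d3:-→d4:-→d5:-→d6:-→d7:-→d8:-→d9:-→d10:-→d11:-→d12:-→d13:-→d14:-→d15:-→d16:H6→d17:- -> H6
  lookup 163.155.106.198: bits 101000 walk d0:H5→d1:-→d2:-→d3:-→d4:-→d5:-→d6:- -> H5
  lookup 234.209.126.7: bits 1110101011010001011111100000 walk d0:H5→d1:-→d2:-→d3:-→d4:-→d5:-→d6:-→d7:-→d8:-→d9:-→d10:-→d11:-→d12:-→d13:-→d14:-→d15:-→d16:-→d17:-→d18:-→d19:-→d20:-→d21:-→d22:-→d23:-→d24:H4→d25:-→d26:-→d27:-→d28:H0 -> H0
  + 7.14.0.0/16 (H1) depth=16
  + 161.96.0.0/12 (H0) depth=12
  lookup 234.209.126.8: bits 1110101011010001011111100000100 walk d0:H5→d1:-→d2:-→d3:-→d4:-→d5:-→d6:-→d7:-→d8:-→d9:-→d10:-→d11:-→d12:-→d13:-→d14:-→d15:-→d16:-→d17:-→d18:-→d19:-→d20:-→d21:-→d22:-→d23:-→d24:H4→d25:-→d26:-→d27:-→d28:H0→d29:-→d30:-→d31:H4 -> H4
  + 234.209.126.0/24 (H5) depth=24
  + 161.107.121.192/26 (H5) depth=26
  + 234.209.126.0/25 (H5) depth=25
  lookup 234.209.126.22: bits 111010101101000101111110000 walk d0:H5→d1:-→d2:-→d3:-→d4:-→d5:-→d6:-→d7:-→d8:-→d9:-→d10:-→d11:-→d12:-→d13:-→d14:-→d15:-→d16:-→d17:-→d18:-→d19:-→d20:-→d21:-→d22:-→d23:-→d24:H5→d25:H5→d26:-→d27:- -> H5
  lookup 234.209.126.1: bits 1110101011010001011111100000 walk d0:H5→d1:-→d2:-→d3:-→d4:-→d5:-→d6:-→d7:-→d8:-→d9:-→d10:-→d11:-→d12:-→d13:-→d14:-→d15:-→d16:-→d17:-→d18:-→d19:-→d20:-→d21:-→d22:-→d23:-→d24:H5→d25:H5→d26:-→d27:-→d28:H0 -> H0
  + 234.209.126.9/32 (H3) depth=32
  del 161.107.121.243/32 (clear depth 32)
  lookup 234.209.126.8: bits 1110101011010001011111100000100 walk d0:H5→d1:-→d2:-→d3:-→d4:-→d5:-→d6:-→d7:-→d8:-→d9:-→d10:-→d11:-→d12:-→d13:-→d14:-→d15:-→d16:-→d17:-→d18:-→d19:-→d20:-→d21:-→d22:-→d23:-→d24:H5→d25:H5→d26:-→d27:-→d28:H0→d29:-→d30:-→d31:H4 -> H4
  + 234.209.112.0/20 (H4) depth=20

== LOOKUPS ==
["H0","H0","H6","H5","H0","H4","H5","H0","H4"]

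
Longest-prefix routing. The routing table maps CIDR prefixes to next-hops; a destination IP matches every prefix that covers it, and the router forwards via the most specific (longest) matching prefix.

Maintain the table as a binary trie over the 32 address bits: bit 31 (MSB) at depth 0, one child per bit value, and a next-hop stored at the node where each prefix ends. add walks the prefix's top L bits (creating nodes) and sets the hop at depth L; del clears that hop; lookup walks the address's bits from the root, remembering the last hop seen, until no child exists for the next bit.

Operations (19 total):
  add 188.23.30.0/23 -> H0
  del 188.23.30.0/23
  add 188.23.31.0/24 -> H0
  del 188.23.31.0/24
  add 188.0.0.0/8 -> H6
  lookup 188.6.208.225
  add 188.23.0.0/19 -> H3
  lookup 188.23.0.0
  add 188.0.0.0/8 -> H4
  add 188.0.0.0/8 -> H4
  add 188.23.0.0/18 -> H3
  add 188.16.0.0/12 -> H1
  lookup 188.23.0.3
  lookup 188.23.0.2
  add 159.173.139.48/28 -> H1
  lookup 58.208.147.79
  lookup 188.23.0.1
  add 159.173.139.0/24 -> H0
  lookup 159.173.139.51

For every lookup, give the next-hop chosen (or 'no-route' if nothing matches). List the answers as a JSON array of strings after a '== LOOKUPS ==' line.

Trace:
  + 188.23.30.0/23 (H0) depth=23
  del 188.23.30.0/23 (clear depth 23)
  + 188.23.31.0/24 (H0) depth=24
  del 188.23.31.0/24 (clear depth 24)
  + 188.0.0.0/8 (H6) depth=8
  Q 188.6.208.225: descend 10111100000 ; hops seen [H6] ; pick H6
  + 188.23.0.0/19 (H3) depth=19
  Q 188.23.0.0: descend 1011110000010111000 ; hops seen [H6,H3] ; pick H3
  + 188.0.0.0/8 (H4) depth=8
  + 188.0.0.0/8 (H4) depth=8
  + 188.23.0.0/18 (H3) depth=18
  + 188.16.0.0/12 (H1) depth=12
  Q 188.23.0.3: descend 1011110000010111000 ; hops seen [H4,H1,H3,H3] ; pick H3
  Q 188.23.0.2: descend 1011110000010111000 ; hops seen [H4,H1,H3,H3] ; pick H3
  + 159.173.139.48/28 (H1) depth=28
  Q 58.208.147.79: descend ε ; hops seen [∅] ; pick no-route
  Q 188.23.0.1: descend 1011110000010111000 ; hops seen [H4,H1,H3,H3] ; pick H3
  + 159.173.139.0/24 (H0) depth=24
  Q 159.173.139.51: descend 1001111110101101100010110011 ; hops seen [H0,H1] ; pick H1

== LOOKUPS ==
["H6","H3","H3","H3","no-route","H3","H1"]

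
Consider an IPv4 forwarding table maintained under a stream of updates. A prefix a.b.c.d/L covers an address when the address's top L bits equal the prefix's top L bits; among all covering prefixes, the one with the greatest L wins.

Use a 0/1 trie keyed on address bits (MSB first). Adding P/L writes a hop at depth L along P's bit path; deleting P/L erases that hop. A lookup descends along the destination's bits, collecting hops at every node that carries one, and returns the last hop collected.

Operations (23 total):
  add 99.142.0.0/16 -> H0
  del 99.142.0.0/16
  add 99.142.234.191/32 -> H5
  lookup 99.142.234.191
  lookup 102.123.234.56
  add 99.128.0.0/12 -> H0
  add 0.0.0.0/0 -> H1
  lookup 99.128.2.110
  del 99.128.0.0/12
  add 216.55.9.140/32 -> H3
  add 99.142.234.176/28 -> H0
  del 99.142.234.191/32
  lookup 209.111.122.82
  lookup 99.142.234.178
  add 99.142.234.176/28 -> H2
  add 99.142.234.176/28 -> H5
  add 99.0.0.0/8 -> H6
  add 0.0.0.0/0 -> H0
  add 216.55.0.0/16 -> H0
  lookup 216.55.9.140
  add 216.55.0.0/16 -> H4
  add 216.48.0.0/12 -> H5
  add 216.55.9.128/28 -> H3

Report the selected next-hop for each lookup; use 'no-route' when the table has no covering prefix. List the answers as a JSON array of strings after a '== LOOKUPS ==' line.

Trace:
  add 99.142.0.0/16 -> H0 at depth 16
  - 99.142.0.0/16 clear@16
  add 99.142.234.191/32 -> H5 at depth 32
  lookup 99.142.234.191: bits 01100011100011101110101010111111 walk d0:-→d1:-→d2:-→d3:-→d4:-→d5:-→d6:-→d7:-→d8:-→d9:-→d10:-→d11:-→d12:-→d13:-→d14:-→d15:-→d16:-→d17:-→d18:-→d19:-→d20:-→d21:-→d22:-→d23:-→d24:-→d25:-→d26:-→d27:-→d28:-→d29:-→d30:-→d31:-→d32:H5 -> H5
  lookup 102.123.234.56: bits 01100 walk d0:-→d1:-→d2:-→d3:-→d4:-→d5:- -> no-route
  add 99.128.0.0/12 -> H0 at depth 12
  add 0.0.0.0/0 -> H1 at depth 0
  lookup 99.128.2.110: bits 011000111000 walk d0:H1→d1:-→d2:-→d3:-→d4:-→d5:-→d6:-→d7:-→d8:-→d9:-→d10:-→d11:-→d12:H0 -> H0
  - 99.128.0.0/12 clear@12
  add 216.55.9.140/32 -> H3 at depth 32
  add 99.142.234.176/28 -> H0 at depth 28
  - 99.142.234.191/32 clear@32
  lookup 209.111.122.82: bits 1101 walk d0:H1→d1:-→d2:-→d3:-→d4:- -> H1
  lookup 99.142.234.178: bits 0110001110001110111010101011 walk d0:H1→d1:-→d2:-→d3:-→d4:-→d5:-→d6:-→d7:-→d8:-→d9:-→d10:-→d11:-→d12:-→d13:-→d14:-→d15:-→d16:-→d17:-→d18:-→d19:-→d20:-→d21:-→d22:-→d23:-→d24:-→d25:-→d26:-→d27:-→d28:H0 -> H0
  add 99.142.234.176/28 -> H2 at depth 28
  add 99.142.234.176/28 -> H5 at depth 28
  add 99.0.0.0/8 -> H6 at depth 8
  add 0.0.0.0/0 -> H0 at depth 0
  add 216.55.0.0/16 -> H0 at depth 16
  lookup 216.55.9.140: bits 11011000001101110000100110001100 walk d0:H0→d1:-→d2:-→d3:-→d4:-→d5:-→d6:-→d7:-→d8:-→d9:-→d10:-→d11:-→d12:-→d13:-→d14:-→d15:-→d16:H0→d17:-→d18:-→d19:-→d20:-→d21:-→d22:-→d23:-→d24:-→d25:-→d26:-→d27:-→d28:-→d29:-→d30:-→d31:-→d32:H3 -> H3
  add 216.55.0.0/16 -> H4 at depth 16
  add 216.48.0.0/12 -> H5 at depth 12
  add 216.55.9.128/28 -> H3 at depth 28

== LOOKUPS ==
["H5","no-route","H0","H1","H0","H3"]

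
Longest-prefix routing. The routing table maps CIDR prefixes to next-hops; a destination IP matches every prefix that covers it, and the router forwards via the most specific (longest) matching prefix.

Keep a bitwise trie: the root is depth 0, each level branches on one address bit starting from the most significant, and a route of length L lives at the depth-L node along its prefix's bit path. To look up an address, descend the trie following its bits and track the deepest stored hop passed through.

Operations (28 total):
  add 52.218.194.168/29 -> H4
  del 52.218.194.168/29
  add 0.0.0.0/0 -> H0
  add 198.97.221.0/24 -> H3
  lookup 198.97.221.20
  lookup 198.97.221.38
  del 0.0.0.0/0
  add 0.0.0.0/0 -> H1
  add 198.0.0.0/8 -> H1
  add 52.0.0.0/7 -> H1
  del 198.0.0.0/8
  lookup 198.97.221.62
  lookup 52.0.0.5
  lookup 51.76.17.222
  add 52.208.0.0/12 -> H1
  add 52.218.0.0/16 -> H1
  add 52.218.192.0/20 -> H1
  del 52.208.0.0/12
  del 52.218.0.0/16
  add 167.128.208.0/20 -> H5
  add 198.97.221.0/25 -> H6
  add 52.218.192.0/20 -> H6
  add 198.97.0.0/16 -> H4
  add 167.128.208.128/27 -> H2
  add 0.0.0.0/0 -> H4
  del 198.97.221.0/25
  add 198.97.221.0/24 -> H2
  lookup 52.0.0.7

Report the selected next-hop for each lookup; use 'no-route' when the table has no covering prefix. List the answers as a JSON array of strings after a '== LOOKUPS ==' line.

Process each operation:
  add 52.218.194.168/29 -> H4 at depth 29
  - 52.218.194.168/29 clear@29
  add 0.0.0.0/0 -> H0 at depth 0
  add 198.97.221.0/24 -> H3 at depth 24
  ? 198.97.221.20  path d0:H0→d1:-→d2:-→d3:-→d4:-→d5:-→d6:-→d7:-→d8:-→d9:-→d10:-→d11:-→d12:-→d13:-→d14:-→d15:-→d16:-→d17:-→d18:-→d19:-→d20:-→d21:-→d22:-→d23:-→d24:H3  best=H3
  ? 198.97.221.38  path d0:H0→d1:-→d2:-→d3:-→d4:-→d5:-→d6:-→d7:-→d8:-→d9:-→d10:-→d11:-→d12:-→d13:-→d14:-→d15:-→d16:-→d17:-→d18:-→d19:-→d20:-→d21:-→d22:-→d23:-→d24:H3  best=H3
  - 0.0.0.0/0 clear@0
  add 0.0.0.0/0 -> H1 at depth 0
  add 198.0.0.0/8 -> H1 at depth 8
  add 52.0.0.0/7 -> H1 at depth 7
  - 198.0.0.0/8 clear@8
  ? 198.97.221.62  path d0:H1→d1:-→d2:-→d3:-→d4:-→d5:-→d6:-→d7:-→d8:-→d9:-→d10:-→d11:-→d12:-→d13:-→d14:-→d15:-→d16:-→d17:-→d18:-→d19:-→d20:-→d21:-→d22:-→d23:-→d24:H3  best=H3
  ? 52.0.0.5  path d0:H1→d1:-→d2:-→d3:-→d4:-→d5:-→d6:-→d7:H1→d8:-  best=H1
  ? 51.76.17.222  path d0:H1→d1:-→d2:-→d3:-→d4:-→d5:-  best=H1
  add 52.208.0.0/12 -> H1 at depth 12
  add 52.218.0.0/16 -> H1 at depth 16
  add 52.218.192.0/20 -> H1 at depth 20
  - 52.208.0.0/12 clear@12
  - 52.218.0.0/16 clear@16
  add 167.128.208.0/20 -> H5 at depth 20
  add 198.97.221.0/25 -> H6 at depth 25
  add 52.218.192.0/20 -> H6 at depth 20
  add 198.97.0.0/16 -> H4 at depth 16
  add 167.128.208.128/27 -> H2 at depth 27
  add 0.0.0.0/0 -> H4 at depth 0
  - 198.97.221.0/25 clear@25
  add 198.97.221.0/24 -> H2 at depth 24
  ? 52.0.0.7  path d0:H4→d1:-→d2:-→d3:-→d4:-→d5:-→d6:-→d7:H1→d8:-  best=H1

== LOOKUPS ==
["H3","H3","H3","H1","H1","H1"]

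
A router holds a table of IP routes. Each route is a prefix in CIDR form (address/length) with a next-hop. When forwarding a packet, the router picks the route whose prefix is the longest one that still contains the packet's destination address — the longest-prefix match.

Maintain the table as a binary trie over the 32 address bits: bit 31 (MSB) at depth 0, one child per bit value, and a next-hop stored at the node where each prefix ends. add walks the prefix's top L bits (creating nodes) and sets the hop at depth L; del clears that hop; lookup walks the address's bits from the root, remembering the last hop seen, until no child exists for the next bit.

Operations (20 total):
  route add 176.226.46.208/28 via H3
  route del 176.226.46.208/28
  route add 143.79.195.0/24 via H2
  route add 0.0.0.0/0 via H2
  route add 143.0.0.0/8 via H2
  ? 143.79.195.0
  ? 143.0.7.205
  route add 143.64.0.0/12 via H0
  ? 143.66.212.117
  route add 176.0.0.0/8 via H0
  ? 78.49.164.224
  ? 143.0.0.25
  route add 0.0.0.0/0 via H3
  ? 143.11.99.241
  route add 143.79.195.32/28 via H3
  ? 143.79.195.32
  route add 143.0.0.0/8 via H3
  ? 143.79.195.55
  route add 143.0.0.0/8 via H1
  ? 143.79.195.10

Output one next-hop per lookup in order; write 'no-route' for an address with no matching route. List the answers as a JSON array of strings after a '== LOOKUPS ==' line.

Apply in order:
  add 176.226.46.208/28 -> H3 at depth 28
  del 176.226.46.208/28 (clear depth 28)
  add 143.79.195.0/24 -> H2 at depth 24
  add 0.0.0.0/0 -> H2 at depth 0
  add 143.0.0.0/8 -> H2 at depth 8
  Q 143.79.195.0: descend 100011110100111111000011 ; hops seen [H2,H2,H2] ; pick H2
  Q 143.0.7.205: descend 100011110 ; hops seen [H2,H2] ; pick H2
  add 143.64.0.0/12 -> H0 at depth 12
  Q 143.66.212.117: descend 100011110100 ; hops seen [H2,H2,H0] ; pick H0
  add 176.0.0.0/8 -> H0 at depth 8
  Q 78.49.164.224: descend ε ; hops seen [H2] ; pick H2
  Q 143.0.0.25: descend 100011110 ; hops seen [H2,H2] ; pick H2
  add 0.0.0.0/0 -> H3 at depth 0
  Q 143.11.99.241: descend 100011110 ; hops seen [H3,H2] ; pick H2
  add 143.79.195.32/28 -> H3 at depth 28
  Q 143.79.195.32: descend 1000111101001111110000110010 ; hops seen [H3,H2,H0,H2,H3] ; pick H3
  add 143.0.0.0/8 -> H3 at depth 8
  Q 143.79.195.55: descend 100011110100111111000011001 ; hops seen [H3,H3,H0,H2] ; pick H2
  add 143.0.0.0/8 -> H1 at depth 8
  Q 143.79.195.10: descend 10001111010011111100001100 ; hops seen [H3,H1,H0,H2] ; pick H2

== LOOKUPS ==
["H2","H2","H0","H2","H2","H2","H3","H2","H2"]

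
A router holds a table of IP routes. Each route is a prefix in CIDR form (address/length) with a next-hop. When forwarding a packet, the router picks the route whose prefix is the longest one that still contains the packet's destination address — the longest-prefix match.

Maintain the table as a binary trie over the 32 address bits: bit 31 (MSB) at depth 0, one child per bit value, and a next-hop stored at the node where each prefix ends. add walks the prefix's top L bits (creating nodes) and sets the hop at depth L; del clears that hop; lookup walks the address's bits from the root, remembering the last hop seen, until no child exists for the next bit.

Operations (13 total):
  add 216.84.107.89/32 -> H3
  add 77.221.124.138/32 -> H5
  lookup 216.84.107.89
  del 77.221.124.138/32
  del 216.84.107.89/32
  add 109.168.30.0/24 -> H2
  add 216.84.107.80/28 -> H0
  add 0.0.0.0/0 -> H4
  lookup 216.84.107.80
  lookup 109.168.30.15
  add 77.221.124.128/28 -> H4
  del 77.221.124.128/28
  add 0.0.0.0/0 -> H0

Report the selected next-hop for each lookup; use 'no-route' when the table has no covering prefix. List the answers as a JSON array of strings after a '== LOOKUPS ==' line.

Trace:
  add 216.84.107.89/32 -> H3 at depth 32
  add 77.221.124.138/32 -> H5 at depth 32
  lookup 216.84.107.89: bits 11011000010101000110101101011001 walk d0:-→d1:-→d2:-→d3:-→d4:-→d5:-→d6:-→d7:-→d8:-→d9:-→d10:-→d11:-→d12:-→d13:-→d14:-→d15:-→d16:-→d17:-→d18:-→d19:-→d20:-→d21:-→d22:-→d23:-→d24:-→d25:-→d26:-→d27:-→d28:-→d29:-→d30:-→d31:-→d32:H3 -> H3
  - 77.221.124.138/32 clear@32
  - 216.84.107.89/32 clear@32
  add 109.168.30.0/24 -> H2 at depth 24
  add 216.84.107.80/28 -> H0 at depth 28
  add 0.0.0.0/0 -> H4 at depth 0
  lookup 216.84.107.80: bits 1101100001010100011010110101 walk d0:H4→d1:-→d2:-→d3:-→d4:-→d5:-→d6:-→d7:-→d8:-→d9:-→d10:-→d11:-→d12:-→d13:-→d14:-→d15:-→d16:-→d17:-→d18:-→d19:-→d20:-→d21:-→d22:-→d23:-→d24:-→d25:-→d26:-→d27:-→d28:H0 -> H0
  lookup 109.168.30.15: bits 011011011010100000011110 walk d0:H4→d1:-→d2:-→d3:-→d4:-→d5:-→d6:-→d7:-→d8:-→d9:-→d10:-→d11:-→d12:-→d13:-→d14:-→d15:-→d16:-→d17:-→d18:-→d19:-→d20:-→d21:-→d22:-→d23:-→d24:H2 -> H2
  add 77.221.124.128/28 -> H4 at depth 28
  - 77.221.124.128/28 clear@28
  add 0.0.0.0/0 -> H0 at depth 0

== LOOKUPS ==
["H3","H0","H2"]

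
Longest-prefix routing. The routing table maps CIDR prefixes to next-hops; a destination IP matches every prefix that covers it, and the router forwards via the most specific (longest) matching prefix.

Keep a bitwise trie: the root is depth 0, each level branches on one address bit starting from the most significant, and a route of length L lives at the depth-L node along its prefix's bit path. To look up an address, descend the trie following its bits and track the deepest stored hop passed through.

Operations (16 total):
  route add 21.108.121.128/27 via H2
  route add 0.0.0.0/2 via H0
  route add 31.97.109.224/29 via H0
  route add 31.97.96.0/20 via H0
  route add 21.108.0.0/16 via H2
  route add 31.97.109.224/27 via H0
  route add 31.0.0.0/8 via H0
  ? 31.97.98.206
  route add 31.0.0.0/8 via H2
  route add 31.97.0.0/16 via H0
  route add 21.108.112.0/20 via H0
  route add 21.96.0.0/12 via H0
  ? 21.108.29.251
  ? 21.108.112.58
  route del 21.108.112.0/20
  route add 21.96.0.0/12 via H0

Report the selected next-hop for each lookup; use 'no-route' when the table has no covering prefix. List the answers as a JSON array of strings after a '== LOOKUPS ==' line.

Process each operation:
  + 21.108.121.128/27 (H2) depth=27
  + 0.0.0.0/2 (H0) depth=2
  + 31.97.109.224/29 (H0) depth=29
  + 31.97.96.0/20 (H0) depth=20
  + 21.108.0.0/16 (H2) depth=16
  + 31.97.109.224/27 (H0) depth=27
  + 31.0.0.0/8 (H0) depth=8
  lookup 31.97.98.206: bits 00011111011000010110 walk d0:-→d1:-→d2:H0→d3:-→d4:-→d5:-→d6:-→d7:-→d8:H0→d9:-→d10:-→d11:-→d12:-→d13:-→d14:-→d15:-→d16:-→d17:-→d18:-→d19:-→d20:H0 -> H0
  + 31.0.0.0/8 (H2) depth=8
  + 31.97.0.0/16 (H0) depth=16
  + 21.108.112.0/20 (H0) depth=20
  + 21.96.0.0/12 (H0) depth=12
  lookup 21.108.29.251: bits 00010101011011000 walk d0:-→d1:-→d2:H0→d3:-→d4:-→d5:-→d6:-→d7:-→d8:-→d9:-→d10:-→d11:-→d12:H0→d13:-→d14:-→d15:-→d16:H2→d17:- -> H2
  lookup 21.108.112.58: bits 00010101011011000111 walk d0:-→d1:-→d2:H0→d3:-→d4:-→d5:-→d6:-→d7:-→d8:-→d9:-→d10:-→d11:-→d12:H0→d13:-→d14:-→d15:-→d16:H2→d17:-→d18:-→d19:-→d20:H0 -> H0
  - 21.108.112.0/20 clear@20
  + 21.96.0.0/12 (H0) depth=12

== LOOKUPS ==
["H0","H2","H0"]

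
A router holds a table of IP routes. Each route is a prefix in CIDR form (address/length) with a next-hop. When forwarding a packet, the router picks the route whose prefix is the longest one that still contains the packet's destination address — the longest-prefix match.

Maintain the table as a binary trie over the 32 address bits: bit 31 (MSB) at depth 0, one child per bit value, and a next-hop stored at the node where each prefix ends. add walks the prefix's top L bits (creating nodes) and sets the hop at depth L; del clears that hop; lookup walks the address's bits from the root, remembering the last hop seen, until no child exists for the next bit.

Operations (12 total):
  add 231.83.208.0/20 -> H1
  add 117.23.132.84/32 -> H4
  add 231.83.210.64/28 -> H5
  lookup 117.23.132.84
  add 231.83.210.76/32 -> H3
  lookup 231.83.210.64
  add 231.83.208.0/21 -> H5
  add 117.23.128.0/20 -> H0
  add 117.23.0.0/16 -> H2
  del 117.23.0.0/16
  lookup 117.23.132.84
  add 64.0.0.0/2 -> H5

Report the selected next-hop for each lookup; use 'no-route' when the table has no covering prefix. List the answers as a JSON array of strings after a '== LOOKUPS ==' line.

Process each operation:
  + 231.83.208.0/20 (H1) depth=20
  + 117.23.132.84/32 (H4) depth=32
  + 231.83.210.64/28 (H5) depth=28
  ? 117.23.132.84  path d0:-→d1:-→d2:-→d3:-→d4:-→d5:-→d6:-→d7:-→d8:-→d9:-→d10:-→d11:-→d12:-→d13:-→d14:-→d15:-→d16:-→d17:-→d18:-→d19:-→d20:-→d21:-→d22:-→d23:-→d24:-→d25:-→d26:-→d27:-→d28:-→d29:-→d30:-→d31:-→d32:H4  best=H4
  + 231.83.210.76/32 (H3) depth=32
  ? 231.83.210.64  path d0:-→d1:-→d2:-→d3:-→d4:-→d5:-→d6:-→d7:-→d8:-→d9:-→d10:-→d11:-→d12:-→d13:-→d14:-→d15:-→d16:-→d17:-→d18:-→d19:-→d20:H1→d21:-→d22:-→d23:-→d24:-→d25:-→d26:-→d27:-→d28:H5  best=H5
  + 231.83.208.0/21 (H5) depth=21
  + 117.23.128.0/20 (H0) depth=20
  + 117.23.0.0/16 (H2) depth=16
  - 117.23.0.0/16 clear@16
  ? 117.23.132.84  path d0:-→d1:-→d2:-→d3:-→d4:-→d5:-→d6:-→d7:-→d8:-→d9:-→d10:-→d11:-→d12:-→d13:-→d14:-→d15:-→d16:-→d17:-→d18:-→d19:-→d20:H0→d21:-→d22:-→d23:-→d24:-→d25:-→d26:-→d27:-→d28:-→d29:-→d30:-→d31:-→d32:H4  best=H4
  + 64.0.0.0/2 (H5) depth=2

== LOOKUPS ==
["H4","H5","H4"]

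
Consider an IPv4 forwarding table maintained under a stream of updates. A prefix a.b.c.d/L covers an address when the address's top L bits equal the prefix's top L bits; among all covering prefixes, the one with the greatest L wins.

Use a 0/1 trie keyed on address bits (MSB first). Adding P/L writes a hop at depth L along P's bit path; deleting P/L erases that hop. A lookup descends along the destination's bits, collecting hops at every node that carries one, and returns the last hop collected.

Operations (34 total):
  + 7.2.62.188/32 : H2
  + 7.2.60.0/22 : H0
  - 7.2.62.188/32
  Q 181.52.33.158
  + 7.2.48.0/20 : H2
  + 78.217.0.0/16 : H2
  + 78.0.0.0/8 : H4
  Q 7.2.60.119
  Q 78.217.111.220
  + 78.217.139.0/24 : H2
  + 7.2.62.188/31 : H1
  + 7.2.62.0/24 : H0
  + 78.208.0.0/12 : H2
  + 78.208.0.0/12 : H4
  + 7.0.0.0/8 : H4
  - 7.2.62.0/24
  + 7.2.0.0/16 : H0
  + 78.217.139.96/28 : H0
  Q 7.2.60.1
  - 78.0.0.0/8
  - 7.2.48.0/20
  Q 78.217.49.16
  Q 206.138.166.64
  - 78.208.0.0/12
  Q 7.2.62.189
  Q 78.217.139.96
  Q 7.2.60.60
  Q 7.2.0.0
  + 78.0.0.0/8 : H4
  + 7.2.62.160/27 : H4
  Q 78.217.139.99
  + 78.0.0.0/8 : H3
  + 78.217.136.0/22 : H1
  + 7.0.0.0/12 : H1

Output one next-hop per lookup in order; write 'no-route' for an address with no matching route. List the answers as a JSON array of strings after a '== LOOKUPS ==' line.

Process each operation:
  add 7.2.62.188/32 -> H2 at depth 32
  add 7.2.60.0/22 -> H0 at depth 22
  - 7.2.62.188/32 clear@32
  Q 181.52.33.158: descend ε ; hops seen [∅] ; pick no-route
  add 7.2.48.0/20 -> H2 at depth 20
  add 78.217.0.0/16 -> H2 at depth 16
  add 78.0.0.0/8 -> H4 at depth 8
  Q 7.2.60.119: descend 0000011100000010001111 ; hops seen [H2,H0] ; pick H0
  Q 78.217.111.220: descend 0100111011011001 ; hops seen [H4,H2] ; pick H2
  add 78.217.139.0/24 -> H2 at depth 24
  add 7.2.62.188/31 -> H1 at depth 31
  add 7.2.62.0/24 -> H0 at depth 24
  add 78.208.0.0/12 -> H2 at depth 12
  add 78.208.0.0/12 -> H4 at depth 12
  add 7.0.0.0/8 -> H4 at depth 8
  - 7.2.62.0/24 clear@24
  add 7.2.0.0/16 -> H0 at depth 16
  add 78.217.139.96/28 -> H0 at depth 28
  Q 7.2.60.1: descend 0000011100000010001111 ; hops seen [H4,H0,H2,H0] ; pick H0
  - 78.0.0.0/8 clear@8
  - 7.2.48.0/20 clear@20
  Q 78.217.49.16: descend 0100111011011001 ; hops seen [H4,H2] ; pick H2
  Q 206.138.166.64: descend ε ; hops seen [∅] ; pick no-route
  - 78.208.0.0/12 clear@12
  Q 7.2.62.189: descend 0000011100000010001111101011110 ; hops seen [H4,H0,H0,H1] ; pick H1
  Q 78.217.139.96: descend 0100111011011001100010110110 ; hops seen [H2,H2,H0] ; pick H0
  Q 7.2.60.60: descend 0000011100000010001111 ; hops seen [H4,H0,H0] ; pick H0
  Q 7.2.0.0: descend 000001110000001000 ; hops seen [H4,H0] ; pick H0
  add 78.0.0.0/8 -> H4 at depth 8
  add 7.2.62.160/27 -> H4 at depth 27
  Q 78.217.139.99: descend 0100111011011001100010110110 ; hops seen [H4,H2,H2,H0] ; pick H0
  add 78.0.0.0/8 -> H3 at depth 8
  add 78.217.136.0/22 -> H1 at depth 22
  add 7.0.0.0/12 -> H1 at depth 12

== LOOKUPS ==
["no-route","H0","H2","H0","H2","no-route","H1","H0","H0","H0","H0"]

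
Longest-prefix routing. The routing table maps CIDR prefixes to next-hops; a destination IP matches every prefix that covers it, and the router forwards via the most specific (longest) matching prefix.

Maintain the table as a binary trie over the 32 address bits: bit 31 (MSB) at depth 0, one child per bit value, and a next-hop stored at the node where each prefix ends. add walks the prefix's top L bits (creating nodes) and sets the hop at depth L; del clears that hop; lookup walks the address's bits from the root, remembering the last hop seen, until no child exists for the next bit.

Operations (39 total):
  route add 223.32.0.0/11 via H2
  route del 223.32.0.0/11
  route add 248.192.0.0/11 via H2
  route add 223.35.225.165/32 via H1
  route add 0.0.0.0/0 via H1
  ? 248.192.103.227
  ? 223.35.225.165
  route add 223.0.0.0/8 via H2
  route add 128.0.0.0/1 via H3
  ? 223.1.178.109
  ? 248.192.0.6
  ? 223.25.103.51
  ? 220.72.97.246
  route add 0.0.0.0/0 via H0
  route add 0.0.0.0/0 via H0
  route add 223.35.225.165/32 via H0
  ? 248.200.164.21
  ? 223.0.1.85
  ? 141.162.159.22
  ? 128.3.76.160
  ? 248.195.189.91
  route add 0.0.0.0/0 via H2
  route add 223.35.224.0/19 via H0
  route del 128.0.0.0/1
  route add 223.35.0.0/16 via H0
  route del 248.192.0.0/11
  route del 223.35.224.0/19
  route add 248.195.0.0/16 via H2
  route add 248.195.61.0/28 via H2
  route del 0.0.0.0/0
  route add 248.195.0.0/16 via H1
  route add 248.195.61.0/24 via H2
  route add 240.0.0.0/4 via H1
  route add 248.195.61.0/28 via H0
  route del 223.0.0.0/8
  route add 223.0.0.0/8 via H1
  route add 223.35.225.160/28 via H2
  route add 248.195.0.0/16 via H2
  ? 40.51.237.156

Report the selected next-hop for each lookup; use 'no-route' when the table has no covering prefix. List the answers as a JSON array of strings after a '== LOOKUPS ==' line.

Trace:
  + 223.32.0.0/11 (H2) depth=11
  - 223.32.0.0/11 clear@11
  + 248.192.0.0/11 (H2) depth=11
  + 223.35.225.165/32 (H1) depth=32
  + 0.0.0.0/0 (H1) depth=0
  lookup 248.192.103.227: bits 11111000110 walk d0:H1→d1:-→d2:-→d3:-→d4:-→d5:-→d6:-→d7:-→d8:-→d9:-→d10:-→d11:H2 -> H2
  lookup 223.35.225.165: bits 11011111001000111110000110100101 walk d0:H1→d1:-→d2:-→d3:-→d4:-→d5:-→d6:-→d7:-→d8:-→d9:-→d10:-→d11:-→d12:-→d13:-→d14:-→d15:-→d16:-→d17:-→d18:-→d19:-→d20:-→d21:-→d22:-→d23:-→d24:-→d25:-→d26:-→d27:-→d28:-→d29:-→d30:-→d31:-→d32:H1 -> H1
  + 223.0.0.0/8 (H2) depth=8
  + 128.0.0.0/1 (H3) depth=1
  lookup 223.1.178.109: bits 1101111100 walk d0:H1→d1:H3→d2:-→d3:-→d4:-→d5:-→d6:-→d7:-→d8:H2→d9:-→d10:- -> H2
  lookup 248.192.0.6: bits 11111000110 walk d0:H1→d1:H3→d2:-→d3:-→d4:-→d5:-→d6:-→d7:-→d8:-→d9:-→d10:-→d11:H2 -> H2
  lookup 223.25.103.51: bits 1101111100 walk d0:H1→d1:H3→d2:-→d3:-→d4:-→d5:-→d6:-→d7:-→d8:H2→d9:-→d10:- -> H2
  lookup 220.72.97.246: bits 110111 walk d0:H1→d1:H3→d2:-→d3:-→d4:-→d5:-→d6:- -> H3
  + 0.0.0.0/0 (H0) depth=0
  + 0.0.0.0/0 (H0) depth=0
  + 223.35.225.165/32 (H0) depth=32
  lookup 248.200.164.21: bits 11111000110 walk d0:H0→d1:H3→d2:-→d3:-→d4:-→d5:-→d6:-→d7:-→d8:-→d9:-→d10:-→d11:H2 -> H2
  lookup 223.0.1.85: bits 1101111100 walk d0:H0→d1:H3→d2:-→d3:-→d4:-→d5:-→d6:-→d7:-→d8:H2→d9:-→d10:- -> H2
  lookup 141.162.159.22: bits 1 walk d0:H0→d1:H3 -> H3
  lookup 128.3.76.160: bits 1 walk d0:H0→d1:H3 -> H3
  lookup 248.195.189.91: bits 11111000110 walk d0:H0→d1:H3→d2:-→d3:-→d4:-→d5:-→d6:-→d7:-→d8:-→d9:-→d10:-→d11:H2 -> H2
  + 0.0.0.0/0 (H2) depth=0
  + 223.35.224.0/19 (H0) depth=19
  - 128.0.0.0/1 clear@1
  + 223.35.0.0/16 (H0) depth=16
  - 248.192.0.0/11 clear@11
  - 223.35.224.0/19 clear@19
  + 248.195.0.0/16 (H2) depth=16
  + 248.195.61.0/28 (H2) depth=28
  - 0.0.0.0/0 clear@0
  + 248.195.0.0/16 (H1) depth=16
  + 248.195.61.0/24 (H2) depth=24
  + 240.0.0.0/4 (H1) depth=4
  + 248.195.61.0/28 (H0) depth=28
  - 223.0.0.0/8 clear@8
  + 223.0.0.0/8 (H1) depth=8
  + 223.35.225.160/28 (H2) depth=28
  + 248.195.0.0/16 (H2) depth=16
  lookup 40.51.237.156: bits ε walk d0:- -> no-route

== LOOKUPS ==
["H2","H1","H2","H2","H2","H3","H2","H2","H3","H3","H2","no-route"]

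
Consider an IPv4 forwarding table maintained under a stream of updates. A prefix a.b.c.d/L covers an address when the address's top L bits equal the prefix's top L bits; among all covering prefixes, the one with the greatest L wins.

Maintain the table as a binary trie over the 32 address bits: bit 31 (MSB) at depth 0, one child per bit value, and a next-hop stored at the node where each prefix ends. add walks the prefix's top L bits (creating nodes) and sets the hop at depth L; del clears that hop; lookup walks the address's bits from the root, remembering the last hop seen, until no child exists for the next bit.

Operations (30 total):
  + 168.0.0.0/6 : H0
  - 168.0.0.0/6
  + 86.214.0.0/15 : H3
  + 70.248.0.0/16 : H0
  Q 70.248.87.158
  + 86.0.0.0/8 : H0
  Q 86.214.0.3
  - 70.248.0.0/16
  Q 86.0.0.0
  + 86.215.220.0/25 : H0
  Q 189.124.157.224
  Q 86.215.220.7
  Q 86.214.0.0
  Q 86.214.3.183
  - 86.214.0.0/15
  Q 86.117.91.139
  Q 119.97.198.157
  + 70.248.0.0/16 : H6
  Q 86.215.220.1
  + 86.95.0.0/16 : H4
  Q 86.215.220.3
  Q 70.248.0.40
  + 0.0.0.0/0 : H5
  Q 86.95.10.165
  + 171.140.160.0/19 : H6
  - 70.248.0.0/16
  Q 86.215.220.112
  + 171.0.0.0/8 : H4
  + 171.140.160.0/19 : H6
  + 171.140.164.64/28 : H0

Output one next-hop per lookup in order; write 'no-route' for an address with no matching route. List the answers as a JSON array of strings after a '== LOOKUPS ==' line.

Trace:
  + 168.0.0.0/6 (H0) depth=6
  - 168.0.0.0/6 clear@6
  + 86.214.0.0/15 (H3) depth=15
  + 70.248.0.0/16 (H0) depth=16
  lookup 70.248.87.158: bits 0100011011111000 walk d0:-→d1:-→d2:-→d3:-→d4:-→d5:-→d6:-→d7:-→d8:-→d9:-→d10:-→d11:-→d12:-→d13:-→d14:-→d15:-→d16:H0 -> H0
  + 86.0.0.0/8 (H0) depth=8
  lookup 86.214.0.3: bits 010101101101011 walk d0:-→d1:-→d2:-→d3:-→d4:-→d5:-→d6:-→d7:-→d8:H0→d9:-→d10:-→d11:-→d12:-→d13:-→d14:-→d15:H3 -> H3
  - 70.248.0.0/16 clear@16
  lookup 86.0.0.0: bits 01010110 walk d0:-→d1:-→d2:-→d3:-→d4:-→d5:-→d6:-→d7:-→d8:H0 -> H0
  + 86.215.220.0/25 (H0) depth=25
  lookup 189.124.157.224: bits 101 walk d0:-→d1:-→d2:-→d3:- -> no-route
  lookup 86.215.220.7: bits 0101011011010111110111000 walk d0:-→d1:-→d2:-→d3:-→d4:-→d5:-→d6:-→d7:-→d8:H0→d9:-→d10:-→d11:-→d12:-→d13:-→d14:-→d15:H3→d16:-→d17:-→d18:-→d19:-→d20:-→d21:-→d22:-→d23:-→d24:-→d25:H0 -> H0
  lookup 86.214.0.0: bits 010101101101011 walk d0:-→d1:-→d2:-→d3:-→d4:-→d5:-→d6:-→d7:-→d8:H0→d9:-→d10:-→d11:-→d12:-→d13:-→d14:-→d15:H3 -> H3
  lookup 86.214.3.183: bits 010101101101011 walk d0:-→d1:-→d2:-→d3:-→d4:-→d5:-→d6:-→d7:-→d8:H0→d9:-→d10:-→d11:-→d12:-→d13:-→d14:-→d15:H3 -> H3
  - 86.214.0.0/15 clear@15
  lookup 86.117.91.139: bits 01010110 walk d0:-→d1:-→d2:-→d3:-→d4:-→d5:-→d6:-→d7:-→d8:H0 -> H0
  lookup 119.97.198.157: bits 01 walk d0:-→d1:-→d2:- -> no-route
  + 70.248.0.0/16 (H6) depth=16
  lookup 86.215.220.1: bits 0101011011010111110111000 walk d0:-→d1:-→d2:-→d3:-→d4:-→d5:-→d6:-→d7:-→d8:H0→d9:-→d10:-→d11:-→d12:-→d13:-→d14:-→d15:-→d16:-→d17:-→d18:-→d19:-→d20:-→d21:-→d22:-→d23:-→d24:-→d25:H0 -> H0
  + 86.95.0.0/16 (H4) depth=16
  lookup 86.215.220.3: bits 0101011011010111110111000 walk d0:-→d1:-→d2:-→d3:-→d4:-→d5:-→d6:-→d7:-→d8:H0→d9:-→d10:-→d11:-→d12:-→d13:-→d14:-→d15:-→d16:-→d17:-→d18:-→d19:-→d20:-→d21:-→d22:-→d23:-→d24:-→d25:H0 -> H0
  lookup 70.248.0.40: bits 0100011011111000 walk d0:-→d1:-→d2:-→d3:-→d4:-→d5:-→d6:-→d7:-→d8:-→d9:-→d10:-→d11:-→d12:-→d13:-→d14:-→d15:-→d16:H6 -> H6
  + 0.0.0.0/0 (H5) depth=0
  lookup 86.95.10.165: bits 0101011001011111 walk d0:H5→d1:-→d2:-→d3:-→d4:-→d5:-→d6:-→d7:-→d8:H0→d9:-→d10:-→d11:-→d12:-→d13:-→d14:-→d15:-→d16:H4 -> H4
  + 171.140.160.0/19 (H6) depth=19
  - 70.248.0.0/16 clear@16
  lookup 86.215.220.112: bits 0101011011010111110111000 walk d0:H5→d1:-→d2:-→d3:-→d4:-→d5:-→d6:-→d7:-→d8:H0→d9:-→d10:-→d11:-→d12:-→d13:-→d14:-→d15:-→d16:-→d17:-→d18:-→d19:-→d20:-→d21:-→d22:-→d23:-→d24:-→d25:H0 -> H0
  + 171.0.0.0/8 (H4) depth=8
  + 171.140.160.0/19 (H6) depth=19
  + 171.140.164.64/28 (H0) depth=28

== LOOKUPS ==
["H0","H3","H0","no-route","H0","H3","H3","H0","no-route","H0","H0","H6","H4","H0"]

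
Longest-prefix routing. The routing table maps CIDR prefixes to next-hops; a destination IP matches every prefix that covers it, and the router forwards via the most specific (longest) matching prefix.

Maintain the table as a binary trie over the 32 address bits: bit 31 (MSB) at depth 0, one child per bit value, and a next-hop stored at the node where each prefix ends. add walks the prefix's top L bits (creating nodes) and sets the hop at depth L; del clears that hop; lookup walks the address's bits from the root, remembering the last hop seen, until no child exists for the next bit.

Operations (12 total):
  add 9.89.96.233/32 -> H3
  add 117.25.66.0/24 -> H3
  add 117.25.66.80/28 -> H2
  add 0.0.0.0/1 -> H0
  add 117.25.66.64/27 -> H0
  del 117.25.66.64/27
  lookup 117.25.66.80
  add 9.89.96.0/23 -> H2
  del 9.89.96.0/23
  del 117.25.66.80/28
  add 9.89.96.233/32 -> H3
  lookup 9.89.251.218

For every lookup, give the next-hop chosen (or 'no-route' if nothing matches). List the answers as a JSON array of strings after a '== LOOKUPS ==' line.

Apply in order:
  add 9.89.96.233/32 -> H3 at depth 32
  add 117.25.66.0/24 -> H3 at depth 24
  add 117.25.66.80/28 -> H2 at depth 28
  add 0.0.0.0/1 -> H0 at depth 1
  add 117.25.66.64/27 -> H0 at depth 27
  - 117.25.66.64/27 clear@27
  Q 117.25.66.80: descend 0111010100011001010000100101 ; hops seen [H0,H3,H2] ; pick H2
  add 9.89.96.0/23 -> H2 at depth 23
  - 9.89.96.0/23 clear@23
  - 117.25.66.80/28 clear@28
  add 9.89.96.233/32 -> H3 at depth 32
  Q 9.89.251.218: descend 0000100101011001 ; hops seen [H0] ; pick H0

== LOOKUPS ==
["H2","H0"]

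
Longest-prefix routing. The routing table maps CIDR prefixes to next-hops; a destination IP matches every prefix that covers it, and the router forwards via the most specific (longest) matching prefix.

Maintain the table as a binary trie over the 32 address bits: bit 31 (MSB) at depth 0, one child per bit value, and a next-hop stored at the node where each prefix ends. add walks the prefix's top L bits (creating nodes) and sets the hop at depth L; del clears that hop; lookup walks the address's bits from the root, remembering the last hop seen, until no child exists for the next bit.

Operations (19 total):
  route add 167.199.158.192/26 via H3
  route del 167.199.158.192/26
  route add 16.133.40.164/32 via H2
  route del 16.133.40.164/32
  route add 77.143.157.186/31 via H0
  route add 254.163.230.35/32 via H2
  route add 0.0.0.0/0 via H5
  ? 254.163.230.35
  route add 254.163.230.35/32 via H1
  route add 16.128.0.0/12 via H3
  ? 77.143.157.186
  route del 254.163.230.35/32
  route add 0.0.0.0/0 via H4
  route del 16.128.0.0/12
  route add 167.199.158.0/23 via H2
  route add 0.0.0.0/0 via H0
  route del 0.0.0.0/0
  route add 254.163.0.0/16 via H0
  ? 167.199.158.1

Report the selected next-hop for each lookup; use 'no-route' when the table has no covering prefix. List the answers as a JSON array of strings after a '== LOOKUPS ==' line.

Apply in order:
  add 167.199.158.192/26 -> H3 at depth 26
  - 167.199.158.192/26 clear@26
  add 16.133.40.164/32 -> H2 at depth 32
  - 16.133.40.164/32 clear@32
  add 77.143.157.186/31 -> H0 at depth 31
  add 254.163.230.35/32 -> H2 at depth 32
  add 0.0.0.0/0 -> H5 at depth 0
  ? 254.163.230.35  path d0:H5→d1:-→d2:-→d3:-→d4:-→d5:-→d6:-→d7:-→d8:-→d9:-→d10:-→d11:-→d12:-→d13:-→d14:-→d15:-→d16:-→d17:-→d18:-→d19:-→d20:-→d21:-→d22:-→d23:-→d24:-→d25:-→d26:-→d27:-→d28:-→d29:-→d30:-→d31:-→d32:H2  best=H2
  add 254.163.230.35/32 -> H1 at depth 32
  add 16.128.0.0/12 -> H3 at depth 12
  ? 77.143.157.186  path d0:H5→d1:-→d2:-→d3:-→d4:-→d5:-→d6:-→d7:-→d8:-→d9:-→d10:-→d11:-→d12:-→d13:-→d14:-→d15:-→d16:-→d17:-→d18:-→d19:-→d20:-→d21:-→d22:-→d23:-→d24:-→d25:-→d26:-→d27:-→d28:-→d29:-→d30:-→d31:H0  best=H0
  - 254.163.230.35/32 clear@32
  add 0.0.0.0/0 -> H4 at depth 0
  - 16.128.0.0/12 clear@12
  add 167.199.158.0/23 -> H2 at depth 23
  add 0.0.0.0/0 -> H0 at depth 0
  - 0.0.0.0/0 clear@0
  add 254.163.0.0/16 -> H0 at depth 16
  ? 167.199.158.1  path d0:-→d1:-→d2:-→d3:-→d4:-→d5:-→d6:-→d7:-→d8:-→d9:-→d10:-→d11:-→d12:-→d13:-→d14:-→d15:-→d16:-→d17:-→d18:-→d19:-→d20:-→d21:-→d22:-→d23:H2→d24:-  best=H2

== LOOKUPS ==
["H2","H0","H2"]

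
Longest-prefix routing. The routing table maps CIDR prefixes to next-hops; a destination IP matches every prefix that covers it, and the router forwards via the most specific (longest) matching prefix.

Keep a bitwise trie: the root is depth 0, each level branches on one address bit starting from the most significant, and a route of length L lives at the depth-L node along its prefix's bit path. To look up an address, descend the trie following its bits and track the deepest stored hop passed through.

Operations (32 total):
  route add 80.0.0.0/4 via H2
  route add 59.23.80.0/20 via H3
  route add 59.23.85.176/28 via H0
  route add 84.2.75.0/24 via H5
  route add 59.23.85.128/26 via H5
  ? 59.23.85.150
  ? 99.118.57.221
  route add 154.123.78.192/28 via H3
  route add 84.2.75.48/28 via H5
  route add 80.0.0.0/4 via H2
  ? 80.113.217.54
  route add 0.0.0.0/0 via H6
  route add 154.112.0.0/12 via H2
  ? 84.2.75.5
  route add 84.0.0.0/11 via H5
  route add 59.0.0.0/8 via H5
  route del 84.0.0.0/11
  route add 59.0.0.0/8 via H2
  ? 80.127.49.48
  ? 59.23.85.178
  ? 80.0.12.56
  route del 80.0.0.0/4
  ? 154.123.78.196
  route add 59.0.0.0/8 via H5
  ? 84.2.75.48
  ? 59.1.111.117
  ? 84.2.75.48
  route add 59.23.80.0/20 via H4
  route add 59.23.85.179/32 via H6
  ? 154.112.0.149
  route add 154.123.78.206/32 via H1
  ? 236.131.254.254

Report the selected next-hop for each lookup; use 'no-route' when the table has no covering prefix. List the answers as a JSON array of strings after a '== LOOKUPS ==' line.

Apply in order:
  add 80.0.0.0/4 -> H2 at depth 4
  add 59.23.80.0/20 -> H3 at depth 20
  add 59.23.85.176/28 -> H0 at depth 28
  add 84.2.75.0/24 -> H5 at depth 24
  add 59.23.85.128/26 -> H5 at depth 26
  Q 59.23.85.150: descend 00111011000101110101010110 ; hops seen [H3,H5] ; pick H5
  Q 99.118.57.221: descend 01 ; hops seen [∅] ; pick no-route
  add 154.123.78.192/28 -> H3 at depth 28
  add 84.2.75.48/28 -> H5 at depth 28
  add 80.0.0.0/4 -> H2 at depth 4
  Q 80.113.217.54: descend 01010 ; hops seen [H2] ; pick H2
  add 0.0.0.0/0 -> H6 at depth 0
  add 154.112.0.0/12 -> H2 at depth 12
  Q 84.2.75.5: descend 01010100000000100100101100 ; hops seen [H6,H2,H5] ; pick H5
  add 84.0.0.0/11 -> H5 at depth 11
  add 59.0.0.0/8 -> H5 at depth 8
  - 84.0.0.0/11 clear@11
  add 59.0.0.0/8 -> H2 at depth 8
  Q 80.127.49.48: descend 01010 ; hops seen [H6,H2] ; pick H2
  Q 59.23.85.178: descend 0011101100010111010101011011 ; hops seen [H6,H2,H3,H5,H0] ; pick H0
  Q 80.0.12.56: descend 01010 ; hops seen [H6,H2] ; pick H2
  - 80.0.0.0/4 clear@4
  Q 154.123.78.196: descend 1001101001111011010011101100 ; hops seen [H6,H2,H3] ; pick H3
  add 59.0.0.0/8 -> H5 at depth 8
  Q 84.2.75.48: descend 0101010000000010010010110011 ; hops seen [H6,H5,H5] ; pick H5
  Q 59.1.111.117: descend 00111011000 ; hops seen [H6,H5] ; pick H5
  Q 84.2.75.48: descend 0101010000000010010010110011 ; hops seen [H6,H5,H5] ; pick H5
  add 59.23.80.0/20 -> H4 at depth 20
  add 59.23.85.179/32 -> H6 at depth 32
  Q 154.112.0.149: descend 100110100111 ; hops seen [H6,H2] ; pick H2
  add 154.123.78.206/32 -> H1 at depth 32
  Q 236.131.254.254: descend 1 ; hops seen [H6] ; pick H6

== LOOKUPS ==
["H5","no-route","H2","H5","H2","H0","H2","H3","H5","H5","H5","H2","H6"]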